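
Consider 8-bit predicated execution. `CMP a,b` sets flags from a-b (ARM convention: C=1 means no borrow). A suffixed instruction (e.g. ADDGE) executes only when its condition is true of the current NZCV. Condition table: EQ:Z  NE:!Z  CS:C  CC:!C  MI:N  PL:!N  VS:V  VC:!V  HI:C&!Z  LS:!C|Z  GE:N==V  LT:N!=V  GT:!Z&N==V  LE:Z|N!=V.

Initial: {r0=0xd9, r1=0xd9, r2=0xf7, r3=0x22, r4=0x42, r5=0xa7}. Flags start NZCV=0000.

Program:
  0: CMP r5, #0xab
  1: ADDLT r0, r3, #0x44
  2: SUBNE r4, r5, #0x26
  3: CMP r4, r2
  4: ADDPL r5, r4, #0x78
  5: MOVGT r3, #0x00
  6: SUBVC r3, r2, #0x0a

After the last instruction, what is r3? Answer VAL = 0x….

0: ✓ CMP  NZCV=1000
1: ✓ ADDLT  r0←0x66
2: ✓ SUBNE  r4←0x81
3: ✓ CMP  NZCV=1000
4: · ADDPL
5: · MOVGT
6: ✓ SUBVC  r3←0xed

VAL = 0xed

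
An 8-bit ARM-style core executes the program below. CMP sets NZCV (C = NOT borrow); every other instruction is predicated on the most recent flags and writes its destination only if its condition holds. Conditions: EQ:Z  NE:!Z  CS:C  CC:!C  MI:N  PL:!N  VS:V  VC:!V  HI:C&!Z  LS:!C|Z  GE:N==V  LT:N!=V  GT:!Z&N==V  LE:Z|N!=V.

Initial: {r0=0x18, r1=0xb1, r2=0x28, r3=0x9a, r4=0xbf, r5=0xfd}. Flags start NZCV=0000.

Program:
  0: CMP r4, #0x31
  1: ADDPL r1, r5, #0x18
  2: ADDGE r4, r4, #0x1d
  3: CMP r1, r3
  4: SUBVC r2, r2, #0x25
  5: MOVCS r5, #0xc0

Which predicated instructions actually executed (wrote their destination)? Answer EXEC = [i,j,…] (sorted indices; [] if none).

EXEC = [4,5]

[0] flags=1010 → (cmp)
[1] flags=1010 PL?F → skip
[2] flags=1010 GE?F → skip
[3] flags=0010 → (cmp)
[4] flags=0010 VC?T → r2=0x03
[5] flags=0010 CS?T → r5=0xc0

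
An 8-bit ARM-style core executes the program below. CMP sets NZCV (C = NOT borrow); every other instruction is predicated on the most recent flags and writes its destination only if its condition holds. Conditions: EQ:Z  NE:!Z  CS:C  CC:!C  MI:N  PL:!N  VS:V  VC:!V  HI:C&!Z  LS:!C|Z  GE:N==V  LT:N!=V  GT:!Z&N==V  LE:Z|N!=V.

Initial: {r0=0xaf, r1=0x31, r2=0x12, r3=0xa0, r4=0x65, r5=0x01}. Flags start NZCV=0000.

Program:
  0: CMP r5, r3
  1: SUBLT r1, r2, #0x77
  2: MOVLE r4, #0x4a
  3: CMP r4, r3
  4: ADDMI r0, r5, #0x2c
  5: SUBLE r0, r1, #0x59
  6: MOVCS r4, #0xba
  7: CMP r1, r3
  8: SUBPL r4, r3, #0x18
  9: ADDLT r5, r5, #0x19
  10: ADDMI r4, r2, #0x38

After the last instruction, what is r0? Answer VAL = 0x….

VAL = 0x2d

0: ✓ CMP  NZCV=0000
1: · SUBLT
2: · MOVLE
3: ✓ CMP  NZCV=1001
4: ✓ ADDMI  r0←0x2d
5: · SUBLE
6: · MOVCS
7: ✓ CMP  NZCV=1001
8: · SUBPL
9: · ADDLT
10: ✓ ADDMI  r4←0x4a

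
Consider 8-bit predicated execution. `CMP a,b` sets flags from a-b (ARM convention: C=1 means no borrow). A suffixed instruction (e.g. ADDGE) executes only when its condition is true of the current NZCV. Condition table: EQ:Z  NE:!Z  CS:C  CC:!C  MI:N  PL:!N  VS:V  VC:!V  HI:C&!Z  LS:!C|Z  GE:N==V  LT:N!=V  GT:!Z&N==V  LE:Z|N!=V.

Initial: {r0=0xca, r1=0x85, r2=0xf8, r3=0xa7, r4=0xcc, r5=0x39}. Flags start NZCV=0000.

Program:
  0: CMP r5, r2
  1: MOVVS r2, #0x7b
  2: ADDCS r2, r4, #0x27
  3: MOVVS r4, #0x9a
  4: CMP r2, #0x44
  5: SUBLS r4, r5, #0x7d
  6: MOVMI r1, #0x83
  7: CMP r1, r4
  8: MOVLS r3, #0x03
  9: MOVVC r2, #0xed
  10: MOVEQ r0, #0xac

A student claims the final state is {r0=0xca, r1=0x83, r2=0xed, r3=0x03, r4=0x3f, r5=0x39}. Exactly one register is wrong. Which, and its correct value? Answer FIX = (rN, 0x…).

FIX = (r4, 0xcc)

0: ✓ CMP  NZCV=0000
1: · MOVVS
2: · ADDCS
3: · MOVVS
4: ✓ CMP  NZCV=1010
5: · SUBLS
6: ✓ MOVMI  r1←0x83
7: ✓ CMP  NZCV=1000
8: ✓ MOVLS  r3←0x03
9: ✓ MOVVC  r2←0xed
10: · MOVEQ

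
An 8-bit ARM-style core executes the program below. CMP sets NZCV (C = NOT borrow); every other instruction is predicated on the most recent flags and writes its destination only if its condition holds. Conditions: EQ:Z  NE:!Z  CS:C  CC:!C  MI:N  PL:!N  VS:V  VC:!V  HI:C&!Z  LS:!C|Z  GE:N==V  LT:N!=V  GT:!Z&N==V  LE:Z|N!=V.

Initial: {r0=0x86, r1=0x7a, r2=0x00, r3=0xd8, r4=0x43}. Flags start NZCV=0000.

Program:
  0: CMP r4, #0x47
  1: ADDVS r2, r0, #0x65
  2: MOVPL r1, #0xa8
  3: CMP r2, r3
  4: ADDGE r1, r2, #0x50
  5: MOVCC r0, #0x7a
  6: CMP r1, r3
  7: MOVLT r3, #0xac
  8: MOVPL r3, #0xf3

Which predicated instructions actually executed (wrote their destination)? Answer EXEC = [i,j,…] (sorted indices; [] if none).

[0] flags=1000 → (cmp)
[1] flags=1000 VS?F → skip
[2] flags=1000 PL?F → skip
[3] flags=0000 → (cmp)
[4] flags=0000 GE?T → r1=0x50
[5] flags=0000 CC?T → r0=0x7a
[6] flags=0000 → (cmp)
[7] flags=0000 LT?F → skip
[8] flags=0000 PL?T → r3=0xf3

EXEC = [4,5,8]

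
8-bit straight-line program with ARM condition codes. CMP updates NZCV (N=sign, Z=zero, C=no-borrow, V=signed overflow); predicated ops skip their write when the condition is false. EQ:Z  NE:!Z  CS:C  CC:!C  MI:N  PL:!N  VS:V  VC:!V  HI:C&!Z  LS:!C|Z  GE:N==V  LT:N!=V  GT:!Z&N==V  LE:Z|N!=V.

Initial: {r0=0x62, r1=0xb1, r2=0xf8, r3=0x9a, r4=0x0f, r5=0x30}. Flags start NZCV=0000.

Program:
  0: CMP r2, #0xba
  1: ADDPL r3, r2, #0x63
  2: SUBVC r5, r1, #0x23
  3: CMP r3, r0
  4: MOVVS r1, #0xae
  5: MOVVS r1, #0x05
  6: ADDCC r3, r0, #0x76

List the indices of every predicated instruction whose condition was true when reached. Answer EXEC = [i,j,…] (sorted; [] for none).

EXEC = [1,2,6]

[0] flags=0010 → (cmp)
[1] flags=0010 PL?T → r3=0x5b
[2] flags=0010 VC?T → r5=0x8e
[3] flags=1000 → (cmp)
[4] flags=1000 VS?F → skip
[5] flags=1000 VS?F → skip
[6] flags=1000 CC?T → r3=0xd8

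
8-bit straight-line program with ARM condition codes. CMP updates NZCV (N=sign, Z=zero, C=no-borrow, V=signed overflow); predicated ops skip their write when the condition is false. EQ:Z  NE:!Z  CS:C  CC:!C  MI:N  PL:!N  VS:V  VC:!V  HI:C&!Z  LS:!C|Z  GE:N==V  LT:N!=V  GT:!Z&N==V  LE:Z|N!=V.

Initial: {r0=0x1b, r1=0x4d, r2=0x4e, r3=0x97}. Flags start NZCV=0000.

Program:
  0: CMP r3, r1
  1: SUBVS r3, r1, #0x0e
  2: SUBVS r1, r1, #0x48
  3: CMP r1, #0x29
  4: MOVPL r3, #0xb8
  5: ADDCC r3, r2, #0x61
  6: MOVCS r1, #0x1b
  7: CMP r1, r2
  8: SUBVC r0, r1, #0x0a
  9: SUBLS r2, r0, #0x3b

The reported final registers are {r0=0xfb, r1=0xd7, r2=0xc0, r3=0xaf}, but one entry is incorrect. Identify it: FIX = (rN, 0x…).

FIX = (r1, 0x05)

0: ✓ CMP  NZCV=0011
1: ✓ SUBVS  r3←0x3f
2: ✓ SUBVS  r1←0x05
3: ✓ CMP  NZCV=1000
4: · MOVPL
5: ✓ ADDCC  r3←0xaf
6: · MOVCS
7: ✓ CMP  NZCV=1000
8: ✓ SUBVC  r0←0xfb
9: ✓ SUBLS  r2←0xc0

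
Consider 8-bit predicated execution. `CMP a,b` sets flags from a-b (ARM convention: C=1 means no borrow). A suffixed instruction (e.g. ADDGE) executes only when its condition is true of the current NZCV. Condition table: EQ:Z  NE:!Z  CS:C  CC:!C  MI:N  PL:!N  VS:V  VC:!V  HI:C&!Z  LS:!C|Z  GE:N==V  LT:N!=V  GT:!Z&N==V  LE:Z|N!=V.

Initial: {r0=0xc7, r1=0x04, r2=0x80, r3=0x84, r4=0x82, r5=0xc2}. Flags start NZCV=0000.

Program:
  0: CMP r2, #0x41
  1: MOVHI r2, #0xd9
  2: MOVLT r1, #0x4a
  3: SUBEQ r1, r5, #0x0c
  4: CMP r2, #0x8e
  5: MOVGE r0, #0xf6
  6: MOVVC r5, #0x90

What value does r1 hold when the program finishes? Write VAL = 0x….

0: ✓ CMP  NZCV=0011
1: ✓ MOVHI  r2←0xd9
2: ✓ MOVLT  r1←0x4a
3: · SUBEQ
4: ✓ CMP  NZCV=0010
5: ✓ MOVGE  r0←0xf6
6: ✓ MOVVC  r5←0x90

VAL = 0x4a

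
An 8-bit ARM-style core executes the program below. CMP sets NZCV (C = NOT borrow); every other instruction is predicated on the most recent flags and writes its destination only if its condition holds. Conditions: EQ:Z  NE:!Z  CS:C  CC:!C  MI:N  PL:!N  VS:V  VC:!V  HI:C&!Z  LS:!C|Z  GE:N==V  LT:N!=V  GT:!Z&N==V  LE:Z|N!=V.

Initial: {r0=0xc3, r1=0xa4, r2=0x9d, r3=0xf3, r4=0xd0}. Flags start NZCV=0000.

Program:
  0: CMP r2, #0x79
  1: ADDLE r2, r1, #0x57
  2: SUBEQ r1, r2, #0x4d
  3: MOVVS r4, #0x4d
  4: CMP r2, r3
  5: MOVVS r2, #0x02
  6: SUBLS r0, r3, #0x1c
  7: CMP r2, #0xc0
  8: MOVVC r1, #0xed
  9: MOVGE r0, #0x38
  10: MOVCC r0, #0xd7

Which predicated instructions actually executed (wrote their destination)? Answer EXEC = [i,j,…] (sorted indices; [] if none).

EXEC = [1,3,8,9]

[0] flags=0011 → (cmp)
[1] flags=0011 LE?T → r2=0xfb
[2] flags=0011 EQ?F → skip
[3] flags=0011 VS?T → r4=0x4d
[4] flags=0010 → (cmp)
[5] flags=0010 VS?F → skip
[6] flags=0010 LS?F → skip
[7] flags=0010 → (cmp)
[8] flags=0010 VC?T → r1=0xed
[9] flags=0010 GE?T → r0=0x38
[10] flags=0010 CC?F → skip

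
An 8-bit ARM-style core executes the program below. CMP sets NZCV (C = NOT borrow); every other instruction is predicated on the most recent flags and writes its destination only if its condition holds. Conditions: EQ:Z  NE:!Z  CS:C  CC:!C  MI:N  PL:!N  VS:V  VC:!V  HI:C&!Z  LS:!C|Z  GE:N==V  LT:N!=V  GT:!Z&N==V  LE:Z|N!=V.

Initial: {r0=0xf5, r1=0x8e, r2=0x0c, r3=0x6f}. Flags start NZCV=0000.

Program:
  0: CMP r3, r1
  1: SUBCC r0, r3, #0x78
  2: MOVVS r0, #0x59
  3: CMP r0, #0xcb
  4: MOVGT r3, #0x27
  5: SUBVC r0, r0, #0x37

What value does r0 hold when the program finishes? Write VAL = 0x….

VAL = 0x59

[0] flags=1001 → (cmp)
[1] flags=1001 CC?T → r0=0xf7
[2] flags=1001 VS?T → r0=0x59
[3] flags=1001 → (cmp)
[4] flags=1001 GT?T → r3=0x27
[5] flags=1001 VC?F → skip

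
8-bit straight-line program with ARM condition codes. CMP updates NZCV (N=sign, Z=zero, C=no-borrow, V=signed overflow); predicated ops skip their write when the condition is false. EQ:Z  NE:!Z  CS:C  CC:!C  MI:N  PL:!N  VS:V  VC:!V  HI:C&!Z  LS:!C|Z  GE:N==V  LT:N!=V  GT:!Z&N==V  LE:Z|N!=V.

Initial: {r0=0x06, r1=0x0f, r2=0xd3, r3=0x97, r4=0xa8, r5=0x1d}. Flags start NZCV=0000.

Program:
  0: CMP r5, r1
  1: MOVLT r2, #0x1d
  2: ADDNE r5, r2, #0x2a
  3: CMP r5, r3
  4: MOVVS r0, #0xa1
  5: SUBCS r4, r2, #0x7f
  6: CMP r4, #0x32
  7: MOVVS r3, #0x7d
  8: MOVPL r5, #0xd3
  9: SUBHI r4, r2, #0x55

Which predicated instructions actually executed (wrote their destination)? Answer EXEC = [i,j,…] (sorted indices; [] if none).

[0] flags=0010 → (cmp)
[1] flags=0010 LT?F → skip
[2] flags=0010 NE?T → r5=0xfd
[3] flags=0010 → (cmp)
[4] flags=0010 VS?F → skip
[5] flags=0010 CS?T → r4=0x54
[6] flags=0010 → (cmp)
[7] flags=0010 VS?F → skip
[8] flags=0010 PL?T → r5=0xd3
[9] flags=0010 HI?T → r4=0x7e

EXEC = [2,5,8,9]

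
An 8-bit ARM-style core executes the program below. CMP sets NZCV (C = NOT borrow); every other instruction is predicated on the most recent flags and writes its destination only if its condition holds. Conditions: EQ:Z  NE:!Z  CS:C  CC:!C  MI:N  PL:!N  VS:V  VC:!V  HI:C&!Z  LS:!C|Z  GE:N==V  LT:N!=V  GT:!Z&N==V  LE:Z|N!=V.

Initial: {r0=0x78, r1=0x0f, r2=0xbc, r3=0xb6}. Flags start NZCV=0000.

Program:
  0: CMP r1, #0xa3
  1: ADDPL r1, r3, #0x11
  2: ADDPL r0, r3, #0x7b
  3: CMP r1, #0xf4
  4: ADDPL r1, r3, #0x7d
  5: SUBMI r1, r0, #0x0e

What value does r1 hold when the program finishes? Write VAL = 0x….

VAL = 0x23

[0] flags=0000 → (cmp)
[1] flags=0000 PL?T → r1=0xc7
[2] flags=0000 PL?T → r0=0x31
[3] flags=1000 → (cmp)
[4] flags=1000 PL?F → skip
[5] flags=1000 MI?T → r1=0x23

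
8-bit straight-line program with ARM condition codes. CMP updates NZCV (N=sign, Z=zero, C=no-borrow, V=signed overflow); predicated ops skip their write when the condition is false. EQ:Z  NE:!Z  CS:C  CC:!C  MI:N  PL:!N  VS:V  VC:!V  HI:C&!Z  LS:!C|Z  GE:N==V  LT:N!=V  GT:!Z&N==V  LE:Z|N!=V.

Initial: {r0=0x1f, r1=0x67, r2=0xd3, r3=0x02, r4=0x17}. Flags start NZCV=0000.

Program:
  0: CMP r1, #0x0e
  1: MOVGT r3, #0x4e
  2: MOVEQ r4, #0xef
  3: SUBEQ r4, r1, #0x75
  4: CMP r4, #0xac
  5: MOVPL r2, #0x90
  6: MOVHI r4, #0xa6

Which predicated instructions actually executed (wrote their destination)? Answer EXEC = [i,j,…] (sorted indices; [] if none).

EXEC = [1,5]

0: ✓ CMP  NZCV=0010
1: ✓ MOVGT  r3←0x4e
2: · MOVEQ
3: · SUBEQ
4: ✓ CMP  NZCV=0000
5: ✓ MOVPL  r2←0x90
6: · MOVHI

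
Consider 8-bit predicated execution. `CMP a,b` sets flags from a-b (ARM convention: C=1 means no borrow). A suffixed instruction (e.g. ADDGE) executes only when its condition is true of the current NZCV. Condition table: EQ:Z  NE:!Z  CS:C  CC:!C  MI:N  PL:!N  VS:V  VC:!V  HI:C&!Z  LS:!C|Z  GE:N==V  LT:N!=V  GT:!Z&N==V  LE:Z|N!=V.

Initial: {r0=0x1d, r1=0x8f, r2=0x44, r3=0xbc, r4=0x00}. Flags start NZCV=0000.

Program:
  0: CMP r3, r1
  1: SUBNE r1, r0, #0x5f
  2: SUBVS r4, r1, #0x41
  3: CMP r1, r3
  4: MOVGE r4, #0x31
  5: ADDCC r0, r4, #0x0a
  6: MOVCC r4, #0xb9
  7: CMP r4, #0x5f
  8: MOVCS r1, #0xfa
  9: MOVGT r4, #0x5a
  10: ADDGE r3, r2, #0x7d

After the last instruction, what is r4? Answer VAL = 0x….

0: ✓ CMP  NZCV=0010
1: ✓ SUBNE  r1←0xbe
2: · SUBVS
3: ✓ CMP  NZCV=0010
4: ✓ MOVGE  r4←0x31
5: · ADDCC
6: · MOVCC
7: ✓ CMP  NZCV=1000
8: · MOVCS
9: · MOVGT
10: · ADDGE

VAL = 0x31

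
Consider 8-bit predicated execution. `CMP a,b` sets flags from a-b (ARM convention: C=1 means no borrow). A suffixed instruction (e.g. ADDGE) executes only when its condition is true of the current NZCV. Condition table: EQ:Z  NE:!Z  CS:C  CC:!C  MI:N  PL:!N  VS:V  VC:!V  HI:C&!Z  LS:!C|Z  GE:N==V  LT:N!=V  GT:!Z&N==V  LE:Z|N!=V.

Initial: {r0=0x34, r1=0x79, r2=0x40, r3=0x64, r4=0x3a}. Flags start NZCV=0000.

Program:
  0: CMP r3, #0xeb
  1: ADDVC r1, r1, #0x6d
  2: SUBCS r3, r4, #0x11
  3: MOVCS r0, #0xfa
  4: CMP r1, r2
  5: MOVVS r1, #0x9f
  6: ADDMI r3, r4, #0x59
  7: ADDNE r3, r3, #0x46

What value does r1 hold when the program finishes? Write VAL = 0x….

VAL = 0xe6

[0] flags=0000 → (cmp)
[1] flags=0000 VC?T → r1=0xe6
[2] flags=0000 CS?F → skip
[3] flags=0000 CS?F → skip
[4] flags=1010 → (cmp)
[5] flags=1010 VS?F → skip
[6] flags=1010 MI?T → r3=0x93
[7] flags=1010 NE?T → r3=0xd9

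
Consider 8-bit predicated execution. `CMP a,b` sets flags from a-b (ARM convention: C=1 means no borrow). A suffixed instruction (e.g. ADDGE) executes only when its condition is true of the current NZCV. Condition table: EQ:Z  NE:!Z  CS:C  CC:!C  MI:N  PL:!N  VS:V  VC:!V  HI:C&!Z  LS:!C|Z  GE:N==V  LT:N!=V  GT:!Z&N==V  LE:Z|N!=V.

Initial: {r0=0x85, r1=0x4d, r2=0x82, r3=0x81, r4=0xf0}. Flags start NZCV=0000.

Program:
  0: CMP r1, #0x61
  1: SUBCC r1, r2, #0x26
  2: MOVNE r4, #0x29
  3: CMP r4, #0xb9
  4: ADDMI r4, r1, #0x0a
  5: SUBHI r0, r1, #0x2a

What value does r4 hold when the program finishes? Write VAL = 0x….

VAL = 0x29

0: ✓ CMP  NZCV=1000
1: ✓ SUBCC  r1←0x5c
2: ✓ MOVNE  r4←0x29
3: ✓ CMP  NZCV=0000
4: · ADDMI
5: · SUBHI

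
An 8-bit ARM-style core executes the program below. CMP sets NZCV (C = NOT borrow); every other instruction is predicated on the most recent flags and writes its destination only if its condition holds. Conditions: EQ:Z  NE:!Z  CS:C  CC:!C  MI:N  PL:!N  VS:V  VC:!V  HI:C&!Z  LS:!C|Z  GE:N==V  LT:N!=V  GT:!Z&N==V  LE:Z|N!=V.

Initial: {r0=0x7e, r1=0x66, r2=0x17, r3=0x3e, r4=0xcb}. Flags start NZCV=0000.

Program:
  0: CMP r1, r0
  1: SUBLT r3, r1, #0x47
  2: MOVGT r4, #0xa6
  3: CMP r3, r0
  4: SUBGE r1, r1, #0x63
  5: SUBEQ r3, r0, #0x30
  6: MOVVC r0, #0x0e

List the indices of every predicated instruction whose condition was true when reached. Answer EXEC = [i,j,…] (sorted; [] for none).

EXEC = [1,6]

0: ✓ CMP  NZCV=1000
1: ✓ SUBLT  r3←0x1f
2: · MOVGT
3: ✓ CMP  NZCV=1000
4: · SUBGE
5: · SUBEQ
6: ✓ MOVVC  r0←0x0e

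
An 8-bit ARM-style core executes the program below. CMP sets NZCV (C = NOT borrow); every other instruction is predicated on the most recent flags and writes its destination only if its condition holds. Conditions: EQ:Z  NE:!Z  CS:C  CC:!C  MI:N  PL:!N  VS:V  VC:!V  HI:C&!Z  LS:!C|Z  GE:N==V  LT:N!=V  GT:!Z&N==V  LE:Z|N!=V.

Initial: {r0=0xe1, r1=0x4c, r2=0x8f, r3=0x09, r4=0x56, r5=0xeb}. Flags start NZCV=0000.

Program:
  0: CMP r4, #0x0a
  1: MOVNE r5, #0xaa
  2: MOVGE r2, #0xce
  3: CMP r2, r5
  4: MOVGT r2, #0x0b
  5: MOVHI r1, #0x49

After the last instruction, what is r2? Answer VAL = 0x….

VAL = 0x0b

[0] flags=0010 → (cmp)
[1] flags=0010 NE?T → r5=0xaa
[2] flags=0010 GE?T → r2=0xce
[3] flags=0010 → (cmp)
[4] flags=0010 GT?T → r2=0x0b
[5] flags=0010 HI?T → r1=0x49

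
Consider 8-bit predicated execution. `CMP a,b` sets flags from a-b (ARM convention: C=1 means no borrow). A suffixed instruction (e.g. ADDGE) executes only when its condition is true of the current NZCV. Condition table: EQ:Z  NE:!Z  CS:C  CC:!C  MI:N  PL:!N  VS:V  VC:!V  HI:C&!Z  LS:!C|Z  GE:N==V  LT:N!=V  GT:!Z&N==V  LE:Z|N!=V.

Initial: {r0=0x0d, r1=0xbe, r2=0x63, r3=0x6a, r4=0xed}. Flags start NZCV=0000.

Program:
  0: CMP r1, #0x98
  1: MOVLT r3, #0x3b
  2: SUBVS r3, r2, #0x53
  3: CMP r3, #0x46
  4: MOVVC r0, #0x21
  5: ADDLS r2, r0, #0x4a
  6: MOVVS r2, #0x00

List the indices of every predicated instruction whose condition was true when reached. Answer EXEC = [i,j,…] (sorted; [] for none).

EXEC = [4]

0: ✓ CMP  NZCV=0010
1: · MOVLT
2: · SUBVS
3: ✓ CMP  NZCV=0010
4: ✓ MOVVC  r0←0x21
5: · ADDLS
6: · MOVVS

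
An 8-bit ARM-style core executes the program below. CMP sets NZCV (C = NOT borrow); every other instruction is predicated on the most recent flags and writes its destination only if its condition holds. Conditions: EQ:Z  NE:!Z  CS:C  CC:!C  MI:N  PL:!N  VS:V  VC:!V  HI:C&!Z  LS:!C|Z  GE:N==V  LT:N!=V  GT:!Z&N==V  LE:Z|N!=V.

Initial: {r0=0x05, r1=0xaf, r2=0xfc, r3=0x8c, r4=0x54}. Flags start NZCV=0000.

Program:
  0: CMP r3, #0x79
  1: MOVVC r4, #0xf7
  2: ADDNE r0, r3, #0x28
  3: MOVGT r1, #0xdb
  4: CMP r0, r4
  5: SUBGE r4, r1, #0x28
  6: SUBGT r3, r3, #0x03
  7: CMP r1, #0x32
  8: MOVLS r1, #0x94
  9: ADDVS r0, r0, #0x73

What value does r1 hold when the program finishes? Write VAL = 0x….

VAL = 0xaf

[0] flags=0011 → (cmp)
[1] flags=0011 VC?F → skip
[2] flags=0011 NE?T → r0=0xb4
[3] flags=0011 GT?F → skip
[4] flags=0011 → (cmp)
[5] flags=0011 GE?F → skip
[6] flags=0011 GT?F → skip
[7] flags=0011 → (cmp)
[8] flags=0011 LS?F → skip
[9] flags=0011 VS?T → r0=0x27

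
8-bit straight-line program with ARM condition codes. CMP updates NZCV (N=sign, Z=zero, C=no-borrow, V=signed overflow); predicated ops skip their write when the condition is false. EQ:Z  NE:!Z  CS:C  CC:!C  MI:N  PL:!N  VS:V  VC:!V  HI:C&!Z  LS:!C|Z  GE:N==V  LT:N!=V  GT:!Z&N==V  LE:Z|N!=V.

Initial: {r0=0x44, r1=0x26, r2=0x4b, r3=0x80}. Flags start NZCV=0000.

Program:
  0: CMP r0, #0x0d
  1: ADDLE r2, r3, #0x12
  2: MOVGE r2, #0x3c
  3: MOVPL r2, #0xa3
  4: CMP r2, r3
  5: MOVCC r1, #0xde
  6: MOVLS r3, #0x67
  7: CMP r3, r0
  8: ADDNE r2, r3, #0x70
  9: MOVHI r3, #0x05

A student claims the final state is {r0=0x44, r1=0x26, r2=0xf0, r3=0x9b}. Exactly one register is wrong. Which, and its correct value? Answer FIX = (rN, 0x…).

0: ✓ CMP  NZCV=0010
1: · ADDLE
2: ✓ MOVGE  r2←0x3c
3: ✓ MOVPL  r2←0xa3
4: ✓ CMP  NZCV=0010
5: · MOVCC
6: · MOVLS
7: ✓ CMP  NZCV=0011
8: ✓ ADDNE  r2←0xf0
9: ✓ MOVHI  r3←0x05

FIX = (r3, 0x05)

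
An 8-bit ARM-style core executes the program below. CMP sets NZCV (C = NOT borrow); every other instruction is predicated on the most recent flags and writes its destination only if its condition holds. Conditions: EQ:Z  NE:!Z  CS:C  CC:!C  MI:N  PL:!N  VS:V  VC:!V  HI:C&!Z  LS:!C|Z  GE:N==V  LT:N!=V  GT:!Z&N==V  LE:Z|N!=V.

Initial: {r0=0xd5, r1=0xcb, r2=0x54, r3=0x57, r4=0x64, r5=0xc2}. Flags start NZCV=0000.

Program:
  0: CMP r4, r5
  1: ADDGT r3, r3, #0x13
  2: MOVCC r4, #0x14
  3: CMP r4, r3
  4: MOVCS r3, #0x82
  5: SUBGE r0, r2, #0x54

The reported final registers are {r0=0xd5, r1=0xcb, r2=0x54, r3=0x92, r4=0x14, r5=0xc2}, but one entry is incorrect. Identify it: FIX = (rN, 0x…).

[0] flags=1001 → (cmp)
[1] flags=1001 GT?T → r3=0x6a
[2] flags=1001 CC?T → r4=0x14
[3] flags=1000 → (cmp)
[4] flags=1000 CS?F → skip
[5] flags=1000 GE?F → skip

FIX = (r3, 0x6a)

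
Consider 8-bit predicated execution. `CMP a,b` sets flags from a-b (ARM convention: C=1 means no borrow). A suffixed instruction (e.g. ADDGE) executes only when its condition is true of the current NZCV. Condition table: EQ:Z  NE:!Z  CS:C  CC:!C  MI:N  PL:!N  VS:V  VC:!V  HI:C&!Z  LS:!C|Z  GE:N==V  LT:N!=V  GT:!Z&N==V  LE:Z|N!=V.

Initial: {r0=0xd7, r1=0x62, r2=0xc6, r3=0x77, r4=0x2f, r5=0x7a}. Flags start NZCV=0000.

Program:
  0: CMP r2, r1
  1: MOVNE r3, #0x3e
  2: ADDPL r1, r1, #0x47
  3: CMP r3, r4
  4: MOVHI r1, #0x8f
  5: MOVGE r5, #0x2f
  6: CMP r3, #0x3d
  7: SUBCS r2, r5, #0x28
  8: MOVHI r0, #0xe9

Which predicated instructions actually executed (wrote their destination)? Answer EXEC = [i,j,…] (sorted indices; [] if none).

[0] flags=0011 → (cmp)
[1] flags=0011 NE?T → r3=0x3e
[2] flags=0011 PL?T → r1=0xa9
[3] flags=0010 → (cmp)
[4] flags=0010 HI?T → r1=0x8f
[5] flags=0010 GE?T → r5=0x2f
[6] flags=0010 → (cmp)
[7] flags=0010 CS?T → r2=0x07
[8] flags=0010 HI?T → r0=0xe9

EXEC = [1,2,4,5,7,8]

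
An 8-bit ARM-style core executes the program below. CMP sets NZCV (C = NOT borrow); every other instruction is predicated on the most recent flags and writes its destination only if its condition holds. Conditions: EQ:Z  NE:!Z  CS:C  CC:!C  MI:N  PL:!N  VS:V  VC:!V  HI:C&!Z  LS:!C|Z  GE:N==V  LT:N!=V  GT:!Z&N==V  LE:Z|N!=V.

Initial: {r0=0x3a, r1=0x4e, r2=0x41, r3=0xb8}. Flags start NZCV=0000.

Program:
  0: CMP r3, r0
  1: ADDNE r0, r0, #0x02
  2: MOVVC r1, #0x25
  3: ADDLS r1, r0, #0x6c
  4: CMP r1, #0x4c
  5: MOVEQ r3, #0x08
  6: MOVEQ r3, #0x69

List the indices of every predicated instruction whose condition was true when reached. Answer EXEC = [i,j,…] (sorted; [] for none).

EXEC = [1]

[0] flags=0011 → (cmp)
[1] flags=0011 NE?T → r0=0x3c
[2] flags=0011 VC?F → skip
[3] flags=0011 LS?F → skip
[4] flags=0010 → (cmp)
[5] flags=0010 EQ?F → skip
[6] flags=0010 EQ?F → skip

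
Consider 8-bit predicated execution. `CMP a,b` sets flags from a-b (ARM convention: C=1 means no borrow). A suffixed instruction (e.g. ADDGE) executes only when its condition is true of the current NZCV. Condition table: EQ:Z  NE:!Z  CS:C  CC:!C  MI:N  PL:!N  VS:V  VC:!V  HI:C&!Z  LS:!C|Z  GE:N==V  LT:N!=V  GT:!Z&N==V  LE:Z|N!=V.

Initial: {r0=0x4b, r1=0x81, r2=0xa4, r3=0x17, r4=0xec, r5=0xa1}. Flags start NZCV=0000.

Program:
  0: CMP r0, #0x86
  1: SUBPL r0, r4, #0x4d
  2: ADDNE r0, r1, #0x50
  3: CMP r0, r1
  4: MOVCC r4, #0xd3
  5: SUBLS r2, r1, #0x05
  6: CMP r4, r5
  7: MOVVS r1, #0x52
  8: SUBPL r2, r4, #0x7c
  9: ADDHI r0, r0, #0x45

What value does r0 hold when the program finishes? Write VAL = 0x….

0: ✓ CMP  NZCV=1001
1: · SUBPL
2: ✓ ADDNE  r0←0xd1
3: ✓ CMP  NZCV=0010
4: · MOVCC
5: · SUBLS
6: ✓ CMP  NZCV=0010
7: · MOVVS
8: ✓ SUBPL  r2←0x70
9: ✓ ADDHI  r0←0x16

VAL = 0x16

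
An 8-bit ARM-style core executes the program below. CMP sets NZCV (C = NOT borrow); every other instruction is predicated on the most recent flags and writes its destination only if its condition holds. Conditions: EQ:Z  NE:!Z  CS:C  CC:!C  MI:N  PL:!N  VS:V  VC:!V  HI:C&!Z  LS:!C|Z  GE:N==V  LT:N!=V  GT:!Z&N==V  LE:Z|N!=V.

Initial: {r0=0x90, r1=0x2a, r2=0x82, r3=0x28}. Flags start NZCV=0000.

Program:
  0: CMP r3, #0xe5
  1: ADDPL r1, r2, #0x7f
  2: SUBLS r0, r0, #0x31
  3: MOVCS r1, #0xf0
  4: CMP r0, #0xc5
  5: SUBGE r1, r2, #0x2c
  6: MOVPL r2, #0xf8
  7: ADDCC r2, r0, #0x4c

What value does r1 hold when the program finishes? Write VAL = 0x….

VAL = 0x56

[0] flags=0000 → (cmp)
[1] flags=0000 PL?T → r1=0x01
[2] flags=0000 LS?T → r0=0x5f
[3] flags=0000 CS?F → skip
[4] flags=1001 → (cmp)
[5] flags=1001 GE?T → r1=0x56
[6] flags=1001 PL?F → skip
[7] flags=1001 CC?T → r2=0xab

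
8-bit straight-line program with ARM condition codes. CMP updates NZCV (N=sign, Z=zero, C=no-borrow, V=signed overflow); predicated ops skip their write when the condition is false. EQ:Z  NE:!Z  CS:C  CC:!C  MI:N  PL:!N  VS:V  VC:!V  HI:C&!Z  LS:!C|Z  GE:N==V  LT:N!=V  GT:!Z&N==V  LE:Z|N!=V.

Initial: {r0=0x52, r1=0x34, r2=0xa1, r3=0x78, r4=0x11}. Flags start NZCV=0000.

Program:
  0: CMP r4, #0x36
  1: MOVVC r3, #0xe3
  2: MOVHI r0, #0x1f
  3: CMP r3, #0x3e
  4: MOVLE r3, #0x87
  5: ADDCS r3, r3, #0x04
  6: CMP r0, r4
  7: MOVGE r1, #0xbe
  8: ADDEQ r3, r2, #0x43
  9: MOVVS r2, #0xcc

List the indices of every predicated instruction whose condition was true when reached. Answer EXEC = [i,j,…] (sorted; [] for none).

EXEC = [1,4,5,7]

0: ✓ CMP  NZCV=1000
1: ✓ MOVVC  r3←0xe3
2: · MOVHI
3: ✓ CMP  NZCV=1010
4: ✓ MOVLE  r3←0x87
5: ✓ ADDCS  r3←0x8b
6: ✓ CMP  NZCV=0010
7: ✓ MOVGE  r1←0xbe
8: · ADDEQ
9: · MOVVS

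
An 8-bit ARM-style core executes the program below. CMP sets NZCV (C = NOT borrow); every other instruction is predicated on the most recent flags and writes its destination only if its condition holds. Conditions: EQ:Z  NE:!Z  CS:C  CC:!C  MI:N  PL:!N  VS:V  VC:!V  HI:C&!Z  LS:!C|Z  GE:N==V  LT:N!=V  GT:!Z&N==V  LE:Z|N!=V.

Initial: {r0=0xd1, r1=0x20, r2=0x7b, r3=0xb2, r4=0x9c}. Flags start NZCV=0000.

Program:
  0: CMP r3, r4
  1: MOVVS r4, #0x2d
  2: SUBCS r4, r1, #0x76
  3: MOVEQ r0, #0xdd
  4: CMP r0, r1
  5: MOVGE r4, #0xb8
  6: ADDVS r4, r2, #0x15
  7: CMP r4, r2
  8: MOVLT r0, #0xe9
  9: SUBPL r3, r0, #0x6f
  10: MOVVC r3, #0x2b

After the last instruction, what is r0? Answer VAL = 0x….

0: ✓ CMP  NZCV=0010
1: · MOVVS
2: ✓ SUBCS  r4←0xaa
3: · MOVEQ
4: ✓ CMP  NZCV=1010
5: · MOVGE
6: · ADDVS
7: ✓ CMP  NZCV=0011
8: ✓ MOVLT  r0←0xe9
9: ✓ SUBPL  r3←0x7a
10: · MOVVC

VAL = 0xe9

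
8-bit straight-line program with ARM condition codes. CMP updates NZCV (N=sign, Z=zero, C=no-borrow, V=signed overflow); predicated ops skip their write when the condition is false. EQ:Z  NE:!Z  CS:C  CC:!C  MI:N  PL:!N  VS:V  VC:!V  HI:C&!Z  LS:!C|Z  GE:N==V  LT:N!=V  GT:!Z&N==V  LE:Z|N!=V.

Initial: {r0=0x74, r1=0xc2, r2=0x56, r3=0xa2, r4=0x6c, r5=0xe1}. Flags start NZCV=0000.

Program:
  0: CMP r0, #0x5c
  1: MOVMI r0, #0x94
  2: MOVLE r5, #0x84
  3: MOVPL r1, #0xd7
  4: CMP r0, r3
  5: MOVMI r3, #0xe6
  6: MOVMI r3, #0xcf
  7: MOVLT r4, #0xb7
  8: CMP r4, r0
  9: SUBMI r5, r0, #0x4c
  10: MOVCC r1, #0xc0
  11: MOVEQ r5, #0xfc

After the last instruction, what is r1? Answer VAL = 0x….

0: ✓ CMP  NZCV=0010
1: · MOVMI
2: · MOVLE
3: ✓ MOVPL  r1←0xd7
4: ✓ CMP  NZCV=1001
5: ✓ MOVMI  r3←0xe6
6: ✓ MOVMI  r3←0xcf
7: · MOVLT
8: ✓ CMP  NZCV=1000
9: ✓ SUBMI  r5←0x28
10: ✓ MOVCC  r1←0xc0
11: · MOVEQ

VAL = 0xc0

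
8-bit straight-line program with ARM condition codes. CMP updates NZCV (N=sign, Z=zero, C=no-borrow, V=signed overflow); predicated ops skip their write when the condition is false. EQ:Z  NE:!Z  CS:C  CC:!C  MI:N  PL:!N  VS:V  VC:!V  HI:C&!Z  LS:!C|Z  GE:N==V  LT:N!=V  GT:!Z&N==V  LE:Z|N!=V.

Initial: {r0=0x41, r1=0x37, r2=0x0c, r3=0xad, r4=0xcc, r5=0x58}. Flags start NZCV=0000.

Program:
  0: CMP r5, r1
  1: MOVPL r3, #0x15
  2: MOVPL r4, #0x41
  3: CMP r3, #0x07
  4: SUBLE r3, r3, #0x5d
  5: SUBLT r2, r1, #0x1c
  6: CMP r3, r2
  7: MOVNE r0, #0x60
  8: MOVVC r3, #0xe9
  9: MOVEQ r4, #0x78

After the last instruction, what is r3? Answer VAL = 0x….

0: ✓ CMP  NZCV=0010
1: ✓ MOVPL  r3←0x15
2: ✓ MOVPL  r4←0x41
3: ✓ CMP  NZCV=0010
4: · SUBLE
5: · SUBLT
6: ✓ CMP  NZCV=0010
7: ✓ MOVNE  r0←0x60
8: ✓ MOVVC  r3←0xe9
9: · MOVEQ

VAL = 0xe9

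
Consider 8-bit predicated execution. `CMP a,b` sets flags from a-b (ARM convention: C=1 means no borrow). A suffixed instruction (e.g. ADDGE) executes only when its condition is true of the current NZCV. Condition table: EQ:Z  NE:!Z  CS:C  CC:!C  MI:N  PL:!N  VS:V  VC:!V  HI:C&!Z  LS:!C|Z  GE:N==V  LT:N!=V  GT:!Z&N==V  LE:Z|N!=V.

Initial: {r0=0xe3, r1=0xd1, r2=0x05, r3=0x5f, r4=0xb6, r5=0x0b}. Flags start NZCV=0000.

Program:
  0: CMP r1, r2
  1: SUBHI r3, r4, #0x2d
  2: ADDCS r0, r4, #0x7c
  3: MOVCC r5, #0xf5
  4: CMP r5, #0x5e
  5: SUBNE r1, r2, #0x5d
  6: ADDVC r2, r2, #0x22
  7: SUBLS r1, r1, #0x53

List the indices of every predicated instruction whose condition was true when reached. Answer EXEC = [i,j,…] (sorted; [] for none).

EXEC = [1,2,5,6,7]

[0] flags=1010 → (cmp)
[1] flags=1010 HI?T → r3=0x89
[2] flags=1010 CS?T → r0=0x32
[3] flags=1010 CC?F → skip
[4] flags=1000 → (cmp)
[5] flags=1000 NE?T → r1=0xa8
[6] flags=1000 VC?T → r2=0x27
[7] flags=1000 LS?T → r1=0x55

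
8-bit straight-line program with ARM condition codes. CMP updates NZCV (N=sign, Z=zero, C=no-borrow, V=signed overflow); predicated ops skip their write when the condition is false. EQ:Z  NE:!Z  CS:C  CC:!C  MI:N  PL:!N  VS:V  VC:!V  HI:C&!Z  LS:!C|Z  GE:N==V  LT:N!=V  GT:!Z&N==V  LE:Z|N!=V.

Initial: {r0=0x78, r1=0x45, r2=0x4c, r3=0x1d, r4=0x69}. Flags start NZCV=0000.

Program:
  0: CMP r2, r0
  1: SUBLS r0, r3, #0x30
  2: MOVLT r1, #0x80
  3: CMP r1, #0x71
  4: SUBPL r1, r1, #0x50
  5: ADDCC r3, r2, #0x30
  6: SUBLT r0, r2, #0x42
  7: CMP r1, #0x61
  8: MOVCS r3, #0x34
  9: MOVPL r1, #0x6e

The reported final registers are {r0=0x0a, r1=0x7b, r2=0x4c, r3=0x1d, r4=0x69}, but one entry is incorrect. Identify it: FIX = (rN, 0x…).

FIX = (r1, 0x30)

[0] flags=1000 → (cmp)
[1] flags=1000 LS?T → r0=0xed
[2] flags=1000 LT?T → r1=0x80
[3] flags=0011 → (cmp)
[4] flags=0011 PL?T → r1=0x30
[5] flags=0011 CC?F → skip
[6] flags=0011 LT?T → r0=0x0a
[7] flags=1000 → (cmp)
[8] flags=1000 CS?F → skip
[9] flags=1000 PL?F → skip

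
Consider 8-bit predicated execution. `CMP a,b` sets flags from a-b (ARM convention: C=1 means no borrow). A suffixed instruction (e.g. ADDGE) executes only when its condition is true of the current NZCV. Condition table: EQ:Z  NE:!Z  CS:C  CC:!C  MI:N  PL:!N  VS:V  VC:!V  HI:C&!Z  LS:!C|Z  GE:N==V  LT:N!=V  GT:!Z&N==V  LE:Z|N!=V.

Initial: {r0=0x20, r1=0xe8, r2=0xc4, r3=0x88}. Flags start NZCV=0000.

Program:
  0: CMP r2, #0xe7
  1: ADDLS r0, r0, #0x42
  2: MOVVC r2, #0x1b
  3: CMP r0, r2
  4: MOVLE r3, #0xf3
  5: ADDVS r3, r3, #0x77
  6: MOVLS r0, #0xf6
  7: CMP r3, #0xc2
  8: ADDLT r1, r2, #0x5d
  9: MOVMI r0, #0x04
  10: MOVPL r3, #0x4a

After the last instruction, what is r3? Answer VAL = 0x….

VAL = 0x88

0: ✓ CMP  NZCV=1000
1: ✓ ADDLS  r0←0x62
2: ✓ MOVVC  r2←0x1b
3: ✓ CMP  NZCV=0010
4: · MOVLE
5: · ADDVS
6: · MOVLS
7: ✓ CMP  NZCV=1000
8: ✓ ADDLT  r1←0x78
9: ✓ MOVMI  r0←0x04
10: · MOVPL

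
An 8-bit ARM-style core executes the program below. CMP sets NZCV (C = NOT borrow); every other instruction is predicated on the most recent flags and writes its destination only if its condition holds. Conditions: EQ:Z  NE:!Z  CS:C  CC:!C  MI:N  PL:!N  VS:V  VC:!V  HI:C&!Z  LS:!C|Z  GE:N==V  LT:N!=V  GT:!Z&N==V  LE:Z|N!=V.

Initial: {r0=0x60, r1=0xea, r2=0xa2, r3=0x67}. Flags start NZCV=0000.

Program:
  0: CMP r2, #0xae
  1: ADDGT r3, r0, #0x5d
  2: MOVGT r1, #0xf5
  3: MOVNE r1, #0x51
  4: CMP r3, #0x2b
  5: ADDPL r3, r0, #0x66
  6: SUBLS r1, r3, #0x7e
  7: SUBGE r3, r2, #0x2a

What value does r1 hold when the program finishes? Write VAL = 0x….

VAL = 0x51

[0] flags=1000 → (cmp)
[1] flags=1000 GT?F → skip
[2] flags=1000 GT?F → skip
[3] flags=1000 NE?T → r1=0x51
[4] flags=0010 → (cmp)
[5] flags=0010 PL?T → r3=0xc6
[6] flags=0010 LS?F → skip
[7] flags=0010 GE?T → r3=0x78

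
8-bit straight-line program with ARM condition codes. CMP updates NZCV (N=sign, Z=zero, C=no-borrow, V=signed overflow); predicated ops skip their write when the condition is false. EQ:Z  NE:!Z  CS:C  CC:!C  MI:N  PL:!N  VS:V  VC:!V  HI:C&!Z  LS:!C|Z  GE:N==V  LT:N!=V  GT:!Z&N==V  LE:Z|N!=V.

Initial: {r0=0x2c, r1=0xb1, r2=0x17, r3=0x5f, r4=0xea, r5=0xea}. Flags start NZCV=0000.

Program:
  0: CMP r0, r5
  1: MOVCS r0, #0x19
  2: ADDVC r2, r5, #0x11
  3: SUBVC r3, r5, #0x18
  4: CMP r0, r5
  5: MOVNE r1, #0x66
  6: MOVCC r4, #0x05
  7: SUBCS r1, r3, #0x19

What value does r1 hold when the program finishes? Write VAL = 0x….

[0] flags=0000 → (cmp)
[1] flags=0000 CS?F → skip
[2] flags=0000 VC?T → r2=0xfb
[3] flags=0000 VC?T → r3=0xd2
[4] flags=0000 → (cmp)
[5] flags=0000 NE?T → r1=0x66
[6] flags=0000 CC?T → r4=0x05
[7] flags=0000 CS?F → skip

VAL = 0x66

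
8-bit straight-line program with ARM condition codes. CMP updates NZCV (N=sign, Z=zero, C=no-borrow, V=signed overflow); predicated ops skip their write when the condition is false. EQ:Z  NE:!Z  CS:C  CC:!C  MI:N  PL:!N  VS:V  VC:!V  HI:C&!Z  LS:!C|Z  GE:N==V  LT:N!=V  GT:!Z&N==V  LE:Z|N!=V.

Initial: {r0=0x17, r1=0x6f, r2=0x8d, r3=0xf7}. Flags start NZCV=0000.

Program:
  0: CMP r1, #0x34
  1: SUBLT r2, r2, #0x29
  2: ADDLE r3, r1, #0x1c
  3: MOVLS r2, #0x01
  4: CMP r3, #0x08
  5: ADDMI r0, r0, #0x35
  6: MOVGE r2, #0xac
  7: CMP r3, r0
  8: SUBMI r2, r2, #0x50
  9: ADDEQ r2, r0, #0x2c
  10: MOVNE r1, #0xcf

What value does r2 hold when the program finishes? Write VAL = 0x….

0: ✓ CMP  NZCV=0010
1: · SUBLT
2: · ADDLE
3: · MOVLS
4: ✓ CMP  NZCV=1010
5: ✓ ADDMI  r0←0x4c
6: · MOVGE
7: ✓ CMP  NZCV=1010
8: ✓ SUBMI  r2←0x3d
9: · ADDEQ
10: ✓ MOVNE  r1←0xcf

VAL = 0x3d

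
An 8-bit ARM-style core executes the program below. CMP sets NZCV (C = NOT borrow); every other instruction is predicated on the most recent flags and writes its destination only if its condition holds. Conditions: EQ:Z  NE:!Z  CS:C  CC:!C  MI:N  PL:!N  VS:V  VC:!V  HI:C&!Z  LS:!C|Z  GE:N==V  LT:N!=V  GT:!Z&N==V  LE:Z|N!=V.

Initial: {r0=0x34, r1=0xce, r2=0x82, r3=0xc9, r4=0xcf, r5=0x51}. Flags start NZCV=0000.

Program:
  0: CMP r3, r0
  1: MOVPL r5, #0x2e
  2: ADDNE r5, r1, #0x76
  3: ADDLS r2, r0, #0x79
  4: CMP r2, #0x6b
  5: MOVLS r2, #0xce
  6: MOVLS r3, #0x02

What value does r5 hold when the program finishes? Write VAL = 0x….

VAL = 0x44

0: ✓ CMP  NZCV=1010
1: · MOVPL
2: ✓ ADDNE  r5←0x44
3: · ADDLS
4: ✓ CMP  NZCV=0011
5: · MOVLS
6: · MOVLS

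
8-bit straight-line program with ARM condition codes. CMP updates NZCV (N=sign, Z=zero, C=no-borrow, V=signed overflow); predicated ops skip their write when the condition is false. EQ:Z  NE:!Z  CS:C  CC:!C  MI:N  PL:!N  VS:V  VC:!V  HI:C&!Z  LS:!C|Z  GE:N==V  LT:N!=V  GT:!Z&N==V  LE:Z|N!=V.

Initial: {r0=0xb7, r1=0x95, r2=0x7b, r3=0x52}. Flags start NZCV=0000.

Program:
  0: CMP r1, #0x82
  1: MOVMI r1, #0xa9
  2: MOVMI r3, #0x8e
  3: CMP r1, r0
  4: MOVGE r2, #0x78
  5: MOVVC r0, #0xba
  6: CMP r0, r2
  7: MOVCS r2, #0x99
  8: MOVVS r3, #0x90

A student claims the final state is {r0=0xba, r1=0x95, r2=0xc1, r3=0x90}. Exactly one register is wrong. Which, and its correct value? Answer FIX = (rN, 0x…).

0: ✓ CMP  NZCV=0010
1: · MOVMI
2: · MOVMI
3: ✓ CMP  NZCV=1000
4: · MOVGE
5: ✓ MOVVC  r0←0xba
6: ✓ CMP  NZCV=0011
7: ✓ MOVCS  r2←0x99
8: ✓ MOVVS  r3←0x90

FIX = (r2, 0x99)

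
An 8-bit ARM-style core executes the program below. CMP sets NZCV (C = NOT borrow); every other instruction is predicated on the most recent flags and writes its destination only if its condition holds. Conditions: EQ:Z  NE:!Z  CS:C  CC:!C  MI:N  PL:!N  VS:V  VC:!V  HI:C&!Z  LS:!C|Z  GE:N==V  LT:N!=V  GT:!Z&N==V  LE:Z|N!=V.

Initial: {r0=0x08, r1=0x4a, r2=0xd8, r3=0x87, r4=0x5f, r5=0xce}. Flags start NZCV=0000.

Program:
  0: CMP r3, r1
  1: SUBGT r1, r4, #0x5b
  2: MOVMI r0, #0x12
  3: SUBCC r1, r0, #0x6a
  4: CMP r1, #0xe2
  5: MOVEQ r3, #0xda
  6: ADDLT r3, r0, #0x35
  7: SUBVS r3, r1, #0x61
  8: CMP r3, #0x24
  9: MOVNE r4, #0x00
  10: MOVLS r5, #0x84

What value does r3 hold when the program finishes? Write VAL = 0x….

VAL = 0x87

0: ✓ CMP  NZCV=0011
1: · SUBGT
2: · MOVMI
3: · SUBCC
4: ✓ CMP  NZCV=0000
5: · MOVEQ
6: · ADDLT
7: · SUBVS
8: ✓ CMP  NZCV=0011
9: ✓ MOVNE  r4←0x00
10: · MOVLS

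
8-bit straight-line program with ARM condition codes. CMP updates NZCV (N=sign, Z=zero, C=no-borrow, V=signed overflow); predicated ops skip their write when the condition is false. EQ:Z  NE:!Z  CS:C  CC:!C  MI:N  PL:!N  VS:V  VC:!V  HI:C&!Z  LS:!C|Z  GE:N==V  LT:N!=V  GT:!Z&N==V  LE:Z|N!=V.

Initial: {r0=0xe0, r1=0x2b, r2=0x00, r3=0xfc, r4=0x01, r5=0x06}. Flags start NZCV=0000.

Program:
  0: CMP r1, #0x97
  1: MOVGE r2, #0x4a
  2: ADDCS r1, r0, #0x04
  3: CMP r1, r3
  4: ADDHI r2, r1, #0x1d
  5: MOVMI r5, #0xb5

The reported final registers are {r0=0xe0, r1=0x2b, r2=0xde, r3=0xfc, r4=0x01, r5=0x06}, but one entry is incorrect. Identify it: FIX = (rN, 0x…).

FIX = (r2, 0x4a)

[0] flags=1001 → (cmp)
[1] flags=1001 GE?T → r2=0x4a
[2] flags=1001 CS?F → skip
[3] flags=0000 → (cmp)
[4] flags=0000 HI?F → skip
[5] flags=0000 MI?F → skip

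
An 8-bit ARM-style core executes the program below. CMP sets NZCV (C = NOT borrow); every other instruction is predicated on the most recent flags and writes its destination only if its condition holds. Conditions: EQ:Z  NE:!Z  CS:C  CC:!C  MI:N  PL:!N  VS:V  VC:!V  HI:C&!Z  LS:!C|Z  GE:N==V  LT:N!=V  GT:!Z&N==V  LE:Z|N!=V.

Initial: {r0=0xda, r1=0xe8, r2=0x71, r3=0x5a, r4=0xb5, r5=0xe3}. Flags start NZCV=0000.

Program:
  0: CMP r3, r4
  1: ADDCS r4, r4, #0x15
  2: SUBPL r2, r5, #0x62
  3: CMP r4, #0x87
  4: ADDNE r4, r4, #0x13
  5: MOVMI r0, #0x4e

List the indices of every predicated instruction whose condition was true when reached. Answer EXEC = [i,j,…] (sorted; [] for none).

EXEC = [4]

[0] flags=1001 → (cmp)
[1] flags=1001 CS?F → skip
[2] flags=1001 PL?F → skip
[3] flags=0010 → (cmp)
[4] flags=0010 NE?T → r4=0xc8
[5] flags=0010 MI?F → skip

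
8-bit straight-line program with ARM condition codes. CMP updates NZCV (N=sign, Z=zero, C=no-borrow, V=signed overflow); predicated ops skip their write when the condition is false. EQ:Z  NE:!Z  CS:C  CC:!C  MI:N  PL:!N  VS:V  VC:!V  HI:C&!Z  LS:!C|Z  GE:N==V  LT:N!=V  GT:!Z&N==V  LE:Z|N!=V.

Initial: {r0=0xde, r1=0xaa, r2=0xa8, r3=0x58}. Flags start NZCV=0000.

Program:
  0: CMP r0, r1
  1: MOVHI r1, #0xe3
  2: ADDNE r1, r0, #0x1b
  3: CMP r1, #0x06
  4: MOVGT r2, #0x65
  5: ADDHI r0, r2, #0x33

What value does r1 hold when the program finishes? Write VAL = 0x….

0: ✓ CMP  NZCV=0010
1: ✓ MOVHI  r1←0xe3
2: ✓ ADDNE  r1←0xf9
3: ✓ CMP  NZCV=1010
4: · MOVGT
5: ✓ ADDHI  r0←0xdb

VAL = 0xf9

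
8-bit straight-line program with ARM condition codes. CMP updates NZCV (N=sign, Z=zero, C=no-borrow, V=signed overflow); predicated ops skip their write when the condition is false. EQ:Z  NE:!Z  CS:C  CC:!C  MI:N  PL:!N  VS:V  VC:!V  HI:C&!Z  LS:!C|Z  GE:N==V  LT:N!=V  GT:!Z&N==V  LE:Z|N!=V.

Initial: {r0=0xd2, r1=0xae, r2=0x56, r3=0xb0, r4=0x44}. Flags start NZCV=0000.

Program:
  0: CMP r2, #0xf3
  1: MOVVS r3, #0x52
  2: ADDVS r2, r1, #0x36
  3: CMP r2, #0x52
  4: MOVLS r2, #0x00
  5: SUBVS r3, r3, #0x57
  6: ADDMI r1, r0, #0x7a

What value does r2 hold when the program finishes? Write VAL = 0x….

VAL = 0x56

[0] flags=0000 → (cmp)
[1] flags=0000 VS?F → skip
[2] flags=0000 VS?F → skip
[3] flags=0010 → (cmp)
[4] flags=0010 LS?F → skip
[5] flags=0010 VS?F → skip
[6] flags=0010 MI?F → skip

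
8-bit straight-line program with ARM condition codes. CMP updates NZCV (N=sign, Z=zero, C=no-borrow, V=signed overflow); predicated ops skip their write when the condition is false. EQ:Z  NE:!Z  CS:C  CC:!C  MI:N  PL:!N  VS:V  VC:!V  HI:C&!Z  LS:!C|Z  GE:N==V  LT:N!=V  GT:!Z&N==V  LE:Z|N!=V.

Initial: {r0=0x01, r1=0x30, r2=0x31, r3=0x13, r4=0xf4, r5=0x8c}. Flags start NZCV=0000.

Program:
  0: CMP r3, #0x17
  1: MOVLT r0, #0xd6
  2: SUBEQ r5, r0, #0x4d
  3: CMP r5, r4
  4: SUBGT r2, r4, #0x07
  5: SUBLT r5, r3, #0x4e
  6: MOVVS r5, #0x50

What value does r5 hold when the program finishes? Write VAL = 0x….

[0] flags=1000 → (cmp)
[1] flags=1000 LT?T → r0=0xd6
[2] flags=1000 EQ?F → skip
[3] flags=1000 → (cmp)
[4] flags=1000 GT?F → skip
[5] flags=1000 LT?T → r5=0xc5
[6] flags=1000 VS?F → skip

VAL = 0xc5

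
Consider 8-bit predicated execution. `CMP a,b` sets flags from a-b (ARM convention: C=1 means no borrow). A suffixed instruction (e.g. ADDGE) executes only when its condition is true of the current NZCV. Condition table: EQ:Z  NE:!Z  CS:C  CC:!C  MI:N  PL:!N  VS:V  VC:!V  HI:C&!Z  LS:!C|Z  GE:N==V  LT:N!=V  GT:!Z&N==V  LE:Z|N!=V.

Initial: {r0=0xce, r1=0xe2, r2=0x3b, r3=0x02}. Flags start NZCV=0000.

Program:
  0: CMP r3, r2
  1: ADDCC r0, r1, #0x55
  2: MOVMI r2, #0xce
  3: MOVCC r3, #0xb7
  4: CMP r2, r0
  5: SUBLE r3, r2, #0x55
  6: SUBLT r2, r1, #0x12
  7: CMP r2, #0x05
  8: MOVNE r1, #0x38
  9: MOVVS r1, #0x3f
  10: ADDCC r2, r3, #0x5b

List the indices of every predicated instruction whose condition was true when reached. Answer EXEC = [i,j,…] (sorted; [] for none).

EXEC = [1,2,3,5,6,8]

0: ✓ CMP  NZCV=1000
1: ✓ ADDCC  r0←0x37
2: ✓ MOVMI  r2←0xce
3: ✓ MOVCC  r3←0xb7
4: ✓ CMP  NZCV=1010
5: ✓ SUBLE  r3←0x79
6: ✓ SUBLT  r2←0xd0
7: ✓ CMP  NZCV=1010
8: ✓ MOVNE  r1←0x38
9: · MOVVS
10: · ADDCC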